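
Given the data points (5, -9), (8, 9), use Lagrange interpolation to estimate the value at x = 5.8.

Lagrange interpolation formula:
P(x) = Σ yᵢ × Lᵢ(x)
where Lᵢ(x) = Π_{j≠i} (x - xⱼ)/(xᵢ - xⱼ)

L_0(5.8) = (5.8 - 8)/(5 - 8) = 0.733333
L_1(5.8) = (5.8 - 5)/(8 - 5) = 0.266667

P(5.8) = (-9)×L_0(5.8) + 9×L_1(5.8)
P(5.8) = -4.200000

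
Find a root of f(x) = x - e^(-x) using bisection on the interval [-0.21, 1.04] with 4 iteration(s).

f(x) = x - e^(-x)
Initial interval: [-0.21, 1.04]

Iteration 1:
  c_1 = (-0.210000 + 1.040000)/2 = 0.415000
  f(c_1) = f(0.415000) = -0.245340
  f(a) × f(c) ≥ 0, new interval: [0.415000, 1.040000]
Iteration 2:
  c_2 = (0.415000 + 1.040000)/2 = 0.727500
  f(c_2) = f(0.727500) = 0.244385
  f(a) × f(c) < 0, new interval: [0.415000, 0.727500]
Iteration 3:
  c_3 = (0.415000 + 0.727500)/2 = 0.571250
  f(c_3) = f(0.571250) = 0.006431
  f(a) × f(c) < 0, new interval: [0.415000, 0.571250]
Iteration 4:
  c_4 = (0.415000 + 0.571250)/2 = 0.493125
  f(c_4) = f(0.493125) = -0.117590
  f(a) × f(c) ≥ 0, new interval: [0.493125, 0.571250]

After 4 iteration(s), the approximation is c_4 = 0.493125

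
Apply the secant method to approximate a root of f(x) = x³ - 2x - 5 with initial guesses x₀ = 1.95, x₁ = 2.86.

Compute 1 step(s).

f(x) = x³ - 2x - 5
x₀ = 1.95, x₁ = 2.86

Secant formula: x_{n+1} = x_n - f(x_n)(x_n - x_{n-1})/(f(x_n) - f(x_{n-1}))

Iteration 1:
  f(1.950000) = -1.485125
  f(2.860000) = 12.673656
  x_2 = 2.860000 - 12.673656×(2.860000 - 1.950000)/(12.673656 - (-1.485125))
       = 2.045451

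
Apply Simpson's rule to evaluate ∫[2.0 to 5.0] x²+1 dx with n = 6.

f(x) = x²+1
a = 2.0, b = 5.0, n = 6
h = (b - a)/n = 0.500000

Simpson's rule: (h/3)[f(x₀) + 4f(x₁) + 2f(x₂) + ... + f(xₙ)]

x_0 = 2.0000, f(x_0) = 5.000000, coefficient = 1
x_1 = 2.5000, f(x_1) = 7.250000, coefficient = 4
x_2 = 3.0000, f(x_2) = 10.000000, coefficient = 2
x_3 = 3.5000, f(x_3) = 13.250000, coefficient = 4
x_4 = 4.0000, f(x_4) = 17.000000, coefficient = 2
x_5 = 4.5000, f(x_5) = 21.250000, coefficient = 4
x_6 = 5.0000, f(x_6) = 26.000000, coefficient = 1

I ≈ (0.500000/3) × 252.000000 = 42.000000
Exact value: 42.000000
Error: 0.000000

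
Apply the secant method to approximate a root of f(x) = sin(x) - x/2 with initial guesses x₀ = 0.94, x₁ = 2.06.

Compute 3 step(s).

f(x) = sin(x) - x/2
x₀ = 0.94, x₁ = 2.06

Secant formula: x_{n+1} = x_n - f(x_n)(x_n - x_{n-1})/(f(x_n) - f(x_{n-1}))

Iteration 1:
  f(0.940000) = 0.337558
  f(2.060000) = -0.147293
  x_2 = 2.060000 - (-0.147293)×(2.060000 - 0.940000)/(-0.147293 - 0.337558)
       = 1.719756
Iteration 2:
  f(2.060000) = -0.147293
  f(1.719756) = 0.129048
  x_3 = 1.719756 - 0.129048×(1.719756 - 2.060000)/(0.129048 - (-0.147293))
       = 1.878646
Iteration 3:
  f(1.719756) = 0.129048
  f(1.878646) = 0.013664
  x_4 = 1.878646 - 0.013664×(1.878646 - 1.719756)/(0.013664 - 0.129048)
       = 1.897463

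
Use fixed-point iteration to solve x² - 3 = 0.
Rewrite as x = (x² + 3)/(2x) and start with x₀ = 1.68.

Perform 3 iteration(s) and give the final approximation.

Equation: x² - 3 = 0
Fixed-point form: x = (x² + 3)/(2x)
x₀ = 1.68

x_1 = g(1.680000) = 1.732857
x_2 = g(1.732857) = 1.732051
x_3 = g(1.732051) = 1.732051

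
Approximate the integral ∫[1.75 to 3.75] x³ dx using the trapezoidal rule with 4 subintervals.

f(x) = x³
a = 1.75, b = 3.75, n = 4
h = (b - a)/n = 0.500000

Trapezoidal rule: (h/2)[f(x₀) + 2f(x₁) + 2f(x₂) + ... + f(xₙ)]

x_0 = 1.7500, f(x_0) = 5.359375, coefficient = 1
x_1 = 2.2500, f(x_1) = 11.390625, coefficient = 2
x_2 = 2.7500, f(x_2) = 20.796875, coefficient = 2
x_3 = 3.2500, f(x_3) = 34.328125, coefficient = 2
x_4 = 3.7500, f(x_4) = 52.734375, coefficient = 1

I ≈ (0.500000/2) × 191.125000 = 47.781250
Exact value: 47.093750
Error: 0.687500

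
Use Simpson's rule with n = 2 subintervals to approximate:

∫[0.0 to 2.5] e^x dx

f(x) = e^x
a = 0.0, b = 2.5, n = 2
h = (b - a)/n = 1.250000

Simpson's rule: (h/3)[f(x₀) + 4f(x₁) + 2f(x₂) + ... + f(xₙ)]

x_0 = 0.0000, f(x_0) = 1.000000, coefficient = 1
x_1 = 1.2500, f(x_1) = 3.490343, coefficient = 4
x_2 = 2.5000, f(x_2) = 12.182494, coefficient = 1

I ≈ (1.250000/3) × 27.143866 = 11.309944
Exact value: 11.182494
Error: 0.127450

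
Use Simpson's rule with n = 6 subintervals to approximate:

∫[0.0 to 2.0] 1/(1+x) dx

f(x) = 1/(1+x)
a = 0.0, b = 2.0, n = 6
h = (b - a)/n = 0.333333

Simpson's rule: (h/3)[f(x₀) + 4f(x₁) + 2f(x₂) + ... + f(xₙ)]

x_0 = 0.0000, f(x_0) = 1.000000, coefficient = 1
x_1 = 0.3333, f(x_1) = 0.750000, coefficient = 4
x_2 = 0.6667, f(x_2) = 0.600000, coefficient = 2
x_3 = 1.0000, f(x_3) = 0.500000, coefficient = 4
x_4 = 1.3333, f(x_4) = 0.428571, coefficient = 2
x_5 = 1.6667, f(x_5) = 0.375000, coefficient = 4
x_6 = 2.0000, f(x_6) = 0.333333, coefficient = 1

I ≈ (0.333333/3) × 9.890476 = 1.098942
Exact value: 1.098612
Error: 0.000330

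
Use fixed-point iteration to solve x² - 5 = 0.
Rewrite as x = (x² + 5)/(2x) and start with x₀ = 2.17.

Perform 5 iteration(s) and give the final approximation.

Equation: x² - 5 = 0
Fixed-point form: x = (x² + 5)/(2x)
x₀ = 2.17

x_1 = g(2.170000) = 2.237074
x_2 = g(2.237074) = 2.236068
x_3 = g(2.236068) = 2.236068
x_4 = g(2.236068) = 2.236068
x_5 = g(2.236068) = 2.236068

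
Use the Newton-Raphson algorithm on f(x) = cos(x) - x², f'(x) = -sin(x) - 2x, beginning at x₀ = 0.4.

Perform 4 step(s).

f(x) = cos(x) - x²
f'(x) = -sin(x) - 2x
x₀ = 0.4

Newton-Raphson formula: x_{n+1} = x_n - f(x_n)/f'(x_n)

Iteration 1:
  f(0.400000) = 0.761061
  f'(0.400000) = -1.189418
  x_1 = 0.400000 - 0.761061/(-1.189418) = 1.039860
Iteration 2:
  f(1.039860) = -0.574967
  f'(1.039860) = -2.942053
  x_2 = 1.039860 - (-0.574967)/(-2.942053) = 0.844429
Iteration 3:
  f(0.844429) = -0.048902
  f'(0.844429) = -2.436450
  x_3 = 0.844429 - (-0.048902)/(-2.436450) = 0.824358
Iteration 4:
  f(0.824358) = -0.000538
  f'(0.824358) = -2.382828
  x_4 = 0.824358 - (-0.000538)/(-2.382828) = 0.824132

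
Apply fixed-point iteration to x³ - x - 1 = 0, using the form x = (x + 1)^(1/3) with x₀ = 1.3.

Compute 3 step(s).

Equation: x³ - x - 1 = 0
Fixed-point form: x = (x + 1)^(1/3)
x₀ = 1.3

x_1 = g(1.300000) = 1.320006
x_2 = g(1.320006) = 1.323822
x_3 = g(1.323822) = 1.324548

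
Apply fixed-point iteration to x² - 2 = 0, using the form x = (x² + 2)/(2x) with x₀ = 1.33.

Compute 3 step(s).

Equation: x² - 2 = 0
Fixed-point form: x = (x² + 2)/(2x)
x₀ = 1.33

x_1 = g(1.330000) = 1.416880
x_2 = g(1.416880) = 1.414216
x_3 = g(1.414216) = 1.414214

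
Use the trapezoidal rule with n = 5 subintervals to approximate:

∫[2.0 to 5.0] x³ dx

f(x) = x³
a = 2.0, b = 5.0, n = 5
h = (b - a)/n = 0.600000

Trapezoidal rule: (h/2)[f(x₀) + 2f(x₁) + 2f(x₂) + ... + f(xₙ)]

x_0 = 2.0000, f(x_0) = 8.000000, coefficient = 1
x_1 = 2.6000, f(x_1) = 17.576000, coefficient = 2
x_2 = 3.2000, f(x_2) = 32.768000, coefficient = 2
x_3 = 3.8000, f(x_3) = 54.872000, coefficient = 2
x_4 = 4.4000, f(x_4) = 85.184000, coefficient = 2
x_5 = 5.0000, f(x_5) = 125.000000, coefficient = 1

I ≈ (0.600000/2) × 513.800000 = 154.140000
Exact value: 152.250000
Error: 1.890000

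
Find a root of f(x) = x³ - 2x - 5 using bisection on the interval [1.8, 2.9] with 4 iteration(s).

f(x) = x³ - 2x - 5
Initial interval: [1.8, 2.9]

Iteration 1:
  c_1 = (1.800000 + 2.900000)/2 = 2.350000
  f(c_1) = f(2.350000) = 3.277875
  f(a) × f(c) < 0, new interval: [1.800000, 2.350000]
Iteration 2:
  c_2 = (1.800000 + 2.350000)/2 = 2.075000
  f(c_2) = f(2.075000) = -0.215828
  f(a) × f(c) ≥ 0, new interval: [2.075000, 2.350000]
Iteration 3:
  c_3 = (2.075000 + 2.350000)/2 = 2.212500
  f(c_3) = f(2.212500) = 1.405533
  f(a) × f(c) < 0, new interval: [2.075000, 2.212500]
Iteration 4:
  c_4 = (2.075000 + 2.212500)/2 = 2.143750
  f(c_4) = f(2.143750) = 0.564455
  f(a) × f(c) < 0, new interval: [2.075000, 2.143750]

After 4 iteration(s), the approximation is c_4 = 2.143750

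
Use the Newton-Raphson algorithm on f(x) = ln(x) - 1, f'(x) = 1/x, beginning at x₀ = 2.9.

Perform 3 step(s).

f(x) = ln(x) - 1
f'(x) = 1/x
x₀ = 2.9

Newton-Raphson formula: x_{n+1} = x_n - f(x_n)/f'(x_n)

Iteration 1:
  f(2.900000) = 0.064711
  f'(2.900000) = 0.344828
  x_1 = 2.900000 - 0.064711/0.344828 = 2.712339
Iteration 2:
  f(2.712339) = -0.002189
  f'(2.712339) = 0.368685
  x_2 = 2.712339 - (-0.002189)/0.368685 = 2.718275
Iteration 3:
  f(2.718275) = -0.000002
  f'(2.718275) = 0.367880
  x_3 = 2.718275 - (-0.000002)/0.367880 = 2.718282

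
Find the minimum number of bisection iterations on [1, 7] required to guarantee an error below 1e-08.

We need (b-a)/2^n ≤ 1e-08
(7 - 1)/2^n ≤ 1e-08
6/2^n ≤ 1e-08
2^n ≥ 600000000
n ≥ log₂(600000000) = 29.16
n ≥ 30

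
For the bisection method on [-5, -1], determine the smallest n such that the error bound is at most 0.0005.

We need (b-a)/2^n ≤ 0.0005
(-1 - (-5))/2^n ≤ 0.0005
4/2^n ≤ 0.0005
2^n ≥ 8000
n ≥ log₂(8000) = 12.97
n ≥ 13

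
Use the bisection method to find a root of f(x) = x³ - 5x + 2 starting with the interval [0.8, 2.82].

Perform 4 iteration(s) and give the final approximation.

f(x) = x³ - 5x + 2
Initial interval: [0.8, 2.82]

Iteration 1:
  c_1 = (0.800000 + 2.820000)/2 = 1.810000
  f(c_1) = f(1.810000) = -1.120259
  f(a) × f(c) ≥ 0, new interval: [1.810000, 2.820000]
Iteration 2:
  c_2 = (1.810000 + 2.820000)/2 = 2.315000
  f(c_2) = f(2.315000) = 2.831606
  f(a) × f(c) < 0, new interval: [1.810000, 2.315000]
Iteration 3:
  c_3 = (1.810000 + 2.315000)/2 = 2.062500
  f(c_3) = f(2.062500) = 0.461182
  f(a) × f(c) < 0, new interval: [1.810000, 2.062500]
Iteration 4:
  c_4 = (1.810000 + 2.062500)/2 = 1.936250
  f(c_4) = f(1.936250) = -0.422125
  f(a) × f(c) ≥ 0, new interval: [1.936250, 2.062500]

After 4 iteration(s), the approximation is c_4 = 1.936250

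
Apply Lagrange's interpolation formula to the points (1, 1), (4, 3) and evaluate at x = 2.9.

Lagrange interpolation formula:
P(x) = Σ yᵢ × Lᵢ(x)
where Lᵢ(x) = Π_{j≠i} (x - xⱼ)/(xᵢ - xⱼ)

L_0(2.9) = (2.9 - 4)/(1 - 4) = 0.366667
L_1(2.9) = (2.9 - 1)/(4 - 1) = 0.633333

P(2.9) = 1×L_0(2.9) + 3×L_1(2.9)
P(2.9) = 2.266667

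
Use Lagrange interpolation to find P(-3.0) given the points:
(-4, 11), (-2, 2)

Lagrange interpolation formula:
P(x) = Σ yᵢ × Lᵢ(x)
where Lᵢ(x) = Π_{j≠i} (x - xⱼ)/(xᵢ - xⱼ)

L_0(-3.0) = (-3.0 - (-2))/(-4 - (-2)) = 0.500000
L_1(-3.0) = (-3.0 - (-4))/(-2 - (-4)) = 0.500000

P(-3.0) = 11×L_0(-3.0) + 2×L_1(-3.0)
P(-3.0) = 6.500000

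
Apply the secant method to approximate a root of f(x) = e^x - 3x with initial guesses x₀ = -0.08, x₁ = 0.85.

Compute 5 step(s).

f(x) = e^x - 3x
x₀ = -0.08, x₁ = 0.85

Secant formula: x_{n+1} = x_n - f(x_n)(x_n - x_{n-1})/(f(x_n) - f(x_{n-1}))

Iteration 1:
  f(-0.080000) = 1.163116
  f(0.850000) = -0.210353
  x_2 = 0.850000 - (-0.210353)×(0.850000 - (-0.080000))/(-0.210353 - 1.163116)
       = 0.707566
Iteration 2:
  f(0.850000) = -0.210353
  f(0.707566) = -0.093652
  x_3 = 0.707566 - (-0.093652)×(0.707566 - 0.850000)/(-0.093652 - (-0.210353))
       = 0.593265
Iteration 3:
  f(0.707566) = -0.093652
  f(0.593265) = 0.030093
  x_4 = 0.593265 - 0.030093×(0.593265 - 0.707566)/(0.030093 - (-0.093652))
       = 0.621062
Iteration 4:
  f(0.593265) = 0.030093
  f(0.621062) = -0.002282
  x_5 = 0.621062 - (-0.002282)×(0.621062 - 0.593265)/(-0.002282 - 0.030093)
       = 0.619102
Iteration 5:
  f(0.621062) = -0.002282
  f(0.619102) = -0.000047
  x_6 = 0.619102 - (-0.000047)×(0.619102 - 0.621062)/(-0.000047 - (-0.002282))
       = 0.619061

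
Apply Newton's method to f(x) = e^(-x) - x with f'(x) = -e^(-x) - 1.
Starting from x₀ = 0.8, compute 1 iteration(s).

f(x) = e^(-x) - x
f'(x) = -e^(-x) - 1
x₀ = 0.8

Newton-Raphson formula: x_{n+1} = x_n - f(x_n)/f'(x_n)

Iteration 1:
  f(0.800000) = -0.350671
  f'(0.800000) = -1.449329
  x_1 = 0.800000 - (-0.350671)/(-1.449329) = 0.558046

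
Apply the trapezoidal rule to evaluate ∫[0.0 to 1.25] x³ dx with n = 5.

f(x) = x³
a = 0.0, b = 1.25, n = 5
h = (b - a)/n = 0.250000

Trapezoidal rule: (h/2)[f(x₀) + 2f(x₁) + 2f(x₂) + ... + f(xₙ)]

x_0 = 0.0000, f(x_0) = 0.000000, coefficient = 1
x_1 = 0.2500, f(x_1) = 0.015625, coefficient = 2
x_2 = 0.5000, f(x_2) = 0.125000, coefficient = 2
x_3 = 0.7500, f(x_3) = 0.421875, coefficient = 2
x_4 = 1.0000, f(x_4) = 1.000000, coefficient = 2
x_5 = 1.2500, f(x_5) = 1.953125, coefficient = 1

I ≈ (0.250000/2) × 5.078125 = 0.634766
Exact value: 0.610352
Error: 0.024414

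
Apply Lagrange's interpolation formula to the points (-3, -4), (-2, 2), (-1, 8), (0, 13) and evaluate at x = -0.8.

Lagrange interpolation formula:
P(x) = Σ yᵢ × Lᵢ(x)
where Lᵢ(x) = Π_{j≠i} (x - xⱼ)/(xᵢ - xⱼ)

L_0(-0.8) = (-0.8 - (-2))/(-3 - (-2)) × (-0.8 - (-1))/(-3 - (-1)) × (-0.8 - 0)/(-3 - 0) = 0.032000
L_1(-0.8) = (-0.8 - (-3))/(-2 - (-3)) × (-0.8 - (-1))/(-2 - (-1)) × (-0.8 - 0)/(-2 - 0) = -0.176000
L_2(-0.8) = (-0.8 - (-3))/(-1 - (-3)) × (-0.8 - (-2))/(-1 - (-2)) × (-0.8 - 0)/(-1 - 0) = 1.056000
L_3(-0.8) = (-0.8 - (-3))/(0 - (-3)) × (-0.8 - (-2))/(0 - (-2)) × (-0.8 - (-1))/(0 - (-1)) = 0.088000

P(-0.8) = (-4)×L_0(-0.8) + 2×L_1(-0.8) + 8×L_2(-0.8) + 13×L_3(-0.8)
P(-0.8) = 9.112000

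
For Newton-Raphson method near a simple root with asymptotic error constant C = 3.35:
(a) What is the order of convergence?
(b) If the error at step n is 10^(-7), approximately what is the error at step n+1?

(a) Newton-Raphson has quadratic (order 2) convergence near simple roots.
    This means |e_{n+1}| ≈ C|e_n|².

(b) With |e_n| = 10^(-7) and C = 3.35:
    |e_{n+1}| ≈ 3.35 × (10^(-7))² = 3.35 × 10^(-14)

(a) 2 (quadratic); (b) |e_{n+1}| ≈ 3.350e-14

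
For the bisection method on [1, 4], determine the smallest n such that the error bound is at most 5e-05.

We need (b-a)/2^n ≤ 5e-05
(4 - 1)/2^n ≤ 5e-05
3/2^n ≤ 5e-05
2^n ≥ 60000
n ≥ log₂(60000) = 15.87
n ≥ 16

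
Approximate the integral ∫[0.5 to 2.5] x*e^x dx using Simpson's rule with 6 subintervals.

f(x) = x*e^x
a = 0.5, b = 2.5, n = 6
h = (b - a)/n = 0.333333

Simpson's rule: (h/3)[f(x₀) + 4f(x₁) + 2f(x₂) + ... + f(xₙ)]

x_0 = 0.5000, f(x_0) = 0.824361, coefficient = 1
x_1 = 0.8333, f(x_1) = 1.917480, coefficient = 4
x_2 = 1.1667, f(x_2) = 3.746482, coefficient = 2
x_3 = 1.5000, f(x_3) = 6.722534, coefficient = 4
x_4 = 1.8333, f(x_4) = 11.466952, coefficient = 2
x_5 = 2.1667, f(x_5) = 18.913133, coefficient = 4
x_6 = 2.5000, f(x_6) = 30.456235, coefficient = 1

I ≈ (0.333333/3) × 171.920050 = 19.102228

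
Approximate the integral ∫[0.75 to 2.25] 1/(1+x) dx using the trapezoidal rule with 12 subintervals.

f(x) = 1/(1+x)
a = 0.75, b = 2.25, n = 12
h = (b - a)/n = 0.125000

Trapezoidal rule: (h/2)[f(x₀) + 2f(x₁) + 2f(x₂) + ... + f(xₙ)]

x_0 = 0.7500, f(x_0) = 0.571429, coefficient = 1
x_1 = 0.8750, f(x_1) = 0.533333, coefficient = 2
x_2 = 1.0000, f(x_2) = 0.500000, coefficient = 2
x_3 = 1.1250, f(x_3) = 0.470588, coefficient = 2
x_4 = 1.2500, f(x_4) = 0.444444, coefficient = 2
x_5 = 1.3750, f(x_5) = 0.421053, coefficient = 2
x_6 = 1.5000, f(x_6) = 0.400000, coefficient = 2
x_7 = 1.6250, f(x_7) = 0.380952, coefficient = 2
x_8 = 1.7500, f(x_8) = 0.363636, coefficient = 2
x_9 = 1.8750, f(x_9) = 0.347826, coefficient = 2
x_10 = 2.0000, f(x_10) = 0.333333, coefficient = 2
x_11 = 2.1250, f(x_11) = 0.320000, coefficient = 2
x_12 = 2.2500, f(x_12) = 0.307692, coefficient = 1

I ≈ (0.125000/2) × 9.909454 = 0.619341
Exact value: 0.619039
Error: 0.000302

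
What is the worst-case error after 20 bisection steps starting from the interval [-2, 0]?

Bisection error bound: |error| ≤ (b-a)/2^n
|error| ≤ (0 - (-2))/2^20 = 2/2^20
|error| ≤ 0.0000019073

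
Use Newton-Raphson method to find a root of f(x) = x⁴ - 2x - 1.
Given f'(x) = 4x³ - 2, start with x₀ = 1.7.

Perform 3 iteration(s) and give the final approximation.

f(x) = x⁴ - 2x - 1
f'(x) = 4x³ - 2
x₀ = 1.7

Newton-Raphson formula: x_{n+1} = x_n - f(x_n)/f'(x_n)

Iteration 1:
  f(1.700000) = 3.952100
  f'(1.700000) = 17.652000
  x_1 = 1.700000 - 3.952100/17.652000 = 1.476110
Iteration 2:
  f(1.476110) = 0.795392
  f'(1.476110) = 10.865198
  x_2 = 1.476110 - 0.795392/10.865198 = 1.402905
Iteration 3:
  f(1.402905) = 0.067773
  f'(1.402905) = 9.044464
  x_3 = 1.402905 - 0.067773/9.044464 = 1.395412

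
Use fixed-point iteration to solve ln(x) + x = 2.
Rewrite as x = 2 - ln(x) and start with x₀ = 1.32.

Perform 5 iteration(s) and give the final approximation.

Equation: ln(x) + x = 2
Fixed-point form: x = 2 - ln(x)
x₀ = 1.32

x_1 = g(1.320000) = 1.722368
x_2 = g(1.722368) = 1.456300
x_3 = g(1.456300) = 1.624101
x_4 = g(1.624101) = 1.515045
x_5 = g(1.515045) = 1.584555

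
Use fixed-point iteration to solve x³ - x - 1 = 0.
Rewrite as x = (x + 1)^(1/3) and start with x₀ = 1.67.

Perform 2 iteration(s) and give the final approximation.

Equation: x³ - x - 1 = 0
Fixed-point form: x = (x + 1)^(1/3)
x₀ = 1.67

x_1 = g(1.670000) = 1.387300
x_2 = g(1.387300) = 1.336500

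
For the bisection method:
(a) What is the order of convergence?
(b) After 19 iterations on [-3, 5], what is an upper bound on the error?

(a) Bisection has linear (order 1) convergence; the error is halved each step.

(b) Error bound = (b-a)/2^n = (5 - (-3))/2^{19}
    = 8/2^{19}

(a) 1 (linear); (b) error ≤ 1.53e-05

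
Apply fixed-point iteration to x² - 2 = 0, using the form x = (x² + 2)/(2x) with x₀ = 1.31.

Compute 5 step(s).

Equation: x² - 2 = 0
Fixed-point form: x = (x² + 2)/(2x)
x₀ = 1.31

x_1 = g(1.310000) = 1.418359
x_2 = g(1.418359) = 1.414220
x_3 = g(1.414220) = 1.414214
x_4 = g(1.414214) = 1.414214
x_5 = g(1.414214) = 1.414214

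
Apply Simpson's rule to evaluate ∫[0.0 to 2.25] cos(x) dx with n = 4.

f(x) = cos(x)
a = 0.0, b = 2.25, n = 4
h = (b - a)/n = 0.562500

Simpson's rule: (h/3)[f(x₀) + 4f(x₁) + 2f(x₂) + ... + f(xₙ)]

x_0 = 0.0000, f(x_0) = 1.000000, coefficient = 1
x_1 = 0.5625, f(x_1) = 0.845924, coefficient = 4
x_2 = 1.1250, f(x_2) = 0.431177, coefficient = 2
x_3 = 1.6875, f(x_3) = -0.116439, coefficient = 4
x_4 = 2.2500, f(x_4) = -0.628174, coefficient = 1

I ≈ (0.562500/3) × 4.152122 = 0.778523
Exact value: 0.778073
Error: 0.000450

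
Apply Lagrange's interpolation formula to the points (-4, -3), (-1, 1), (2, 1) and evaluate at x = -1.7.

Lagrange interpolation formula:
P(x) = Σ yᵢ × Lᵢ(x)
where Lᵢ(x) = Π_{j≠i} (x - xⱼ)/(xᵢ - xⱼ)

L_0(-1.7) = (-1.7 - (-1))/(-4 - (-1)) × (-1.7 - 2)/(-4 - 2) = 0.143889
L_1(-1.7) = (-1.7 - (-4))/(-1 - (-4)) × (-1.7 - 2)/(-1 - 2) = 0.945556
L_2(-1.7) = (-1.7 - (-4))/(2 - (-4)) × (-1.7 - (-1))/(2 - (-1)) = -0.089444

P(-1.7) = (-3)×L_0(-1.7) + 1×L_1(-1.7) + 1×L_2(-1.7)
P(-1.7) = 0.424444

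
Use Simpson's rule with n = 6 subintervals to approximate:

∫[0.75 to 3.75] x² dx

f(x) = x²
a = 0.75, b = 3.75, n = 6
h = (b - a)/n = 0.500000

Simpson's rule: (h/3)[f(x₀) + 4f(x₁) + 2f(x₂) + ... + f(xₙ)]

x_0 = 0.7500, f(x_0) = 0.562500, coefficient = 1
x_1 = 1.2500, f(x_1) = 1.562500, coefficient = 4
x_2 = 1.7500, f(x_2) = 3.062500, coefficient = 2
x_3 = 2.2500, f(x_3) = 5.062500, coefficient = 4
x_4 = 2.7500, f(x_4) = 7.562500, coefficient = 2
x_5 = 3.2500, f(x_5) = 10.562500, coefficient = 4
x_6 = 3.7500, f(x_6) = 14.062500, coefficient = 1

I ≈ (0.500000/3) × 104.625000 = 17.437500
Exact value: 17.437500
Error: 0.000000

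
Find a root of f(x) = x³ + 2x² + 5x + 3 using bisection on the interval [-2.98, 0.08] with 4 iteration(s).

f(x) = x³ + 2x² + 5x + 3
Initial interval: [-2.98, 0.08]

Iteration 1:
  c_1 = (-2.980000 + 0.080000)/2 = -1.450000
  f(c_1) = f(-1.450000) = -3.093625
  f(a) × f(c) ≥ 0, new interval: [-1.450000, 0.080000]
Iteration 2:
  c_2 = (-1.450000 + 0.080000)/2 = -0.685000
  f(c_2) = f(-0.685000) = 0.192031
  f(a) × f(c) < 0, new interval: [-1.450000, -0.685000]
Iteration 3:
  c_3 = (-1.450000 + (-0.685000))/2 = -1.067500
  f(c_3) = f(-1.067500) = -1.274864
  f(a) × f(c) ≥ 0, new interval: [-1.067500, -0.685000]
Iteration 4:
  c_4 = (-1.067500 + (-0.685000))/2 = -0.876250
  f(c_4) = f(-0.876250) = -0.518419
  f(a) × f(c) ≥ 0, new interval: [-0.876250, -0.685000]

After 4 iteration(s), the approximation is c_4 = -0.876250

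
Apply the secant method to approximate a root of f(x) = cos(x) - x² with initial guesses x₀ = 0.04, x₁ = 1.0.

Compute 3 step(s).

f(x) = cos(x) - x²
x₀ = 0.04, x₁ = 1.0

Secant formula: x_{n+1} = x_n - f(x_n)(x_n - x_{n-1})/(f(x_n) - f(x_{n-1}))

Iteration 1:
  f(0.040000) = 0.997600
  f(1.000000) = -0.459698
  x_2 = 1.000000 - (-0.459698)×(1.000000 - 0.040000)/(-0.459698 - 0.997600)
       = 0.697173
Iteration 2:
  f(1.000000) = -0.459698
  f(0.697173) = 0.280611
  x_3 = 0.697173 - 0.280611×(0.697173 - 1.000000)/(0.280611 - (-0.459698))
       = 0.811958
Iteration 3:
  f(0.697173) = 0.280611
  f(0.811958) = 0.028803
  x_4 = 0.811958 - 0.028803×(0.811958 - 0.697173)/(0.028803 - 0.280611)
       = 0.825088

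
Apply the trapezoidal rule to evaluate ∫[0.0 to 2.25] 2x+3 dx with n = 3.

f(x) = 2x+3
a = 0.0, b = 2.25, n = 3
h = (b - a)/n = 0.750000

Trapezoidal rule: (h/2)[f(x₀) + 2f(x₁) + 2f(x₂) + ... + f(xₙ)]

x_0 = 0.0000, f(x_0) = 3.000000, coefficient = 1
x_1 = 0.7500, f(x_1) = 4.500000, coefficient = 2
x_2 = 1.5000, f(x_2) = 6.000000, coefficient = 2
x_3 = 2.2500, f(x_3) = 7.500000, coefficient = 1

I ≈ (0.750000/2) × 31.500000 = 11.812500
Exact value: 11.812500
Error: 0.000000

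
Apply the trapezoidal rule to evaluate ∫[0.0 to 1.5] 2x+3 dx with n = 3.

f(x) = 2x+3
a = 0.0, b = 1.5, n = 3
h = (b - a)/n = 0.500000

Trapezoidal rule: (h/2)[f(x₀) + 2f(x₁) + 2f(x₂) + ... + f(xₙ)]

x_0 = 0.0000, f(x_0) = 3.000000, coefficient = 1
x_1 = 0.5000, f(x_1) = 4.000000, coefficient = 2
x_2 = 1.0000, f(x_2) = 5.000000, coefficient = 2
x_3 = 1.5000, f(x_3) = 6.000000, coefficient = 1

I ≈ (0.500000/2) × 27.000000 = 6.750000
Exact value: 6.750000
Error: 0.000000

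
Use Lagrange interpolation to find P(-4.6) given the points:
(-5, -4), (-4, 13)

Lagrange interpolation formula:
P(x) = Σ yᵢ × Lᵢ(x)
where Lᵢ(x) = Π_{j≠i} (x - xⱼ)/(xᵢ - xⱼ)

L_0(-4.6) = (-4.6 - (-4))/(-5 - (-4)) = 0.600000
L_1(-4.6) = (-4.6 - (-5))/(-4 - (-5)) = 0.400000

P(-4.6) = (-4)×L_0(-4.6) + 13×L_1(-4.6)
P(-4.6) = 2.800000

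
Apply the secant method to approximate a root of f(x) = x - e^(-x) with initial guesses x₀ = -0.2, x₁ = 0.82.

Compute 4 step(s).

f(x) = x - e^(-x)
x₀ = -0.2, x₁ = 0.82

Secant formula: x_{n+1} = x_n - f(x_n)(x_n - x_{n-1})/(f(x_n) - f(x_{n-1}))

Iteration 1:
  f(-0.200000) = -1.421403
  f(0.820000) = 0.379568
  x_2 = 0.820000 - 0.379568×(0.820000 - (-0.200000))/(0.379568 - (-1.421403))
       = 0.605027
Iteration 2:
  f(0.820000) = 0.379568
  f(0.605027) = 0.058968
  x_3 = 0.605027 - 0.058968×(0.605027 - 0.820000)/(0.058968 - 0.379568)
       = 0.565488
Iteration 3:
  f(0.605027) = 0.058968
  f(0.565488) = -0.002596
  x_4 = 0.565488 - (-0.002596)×(0.565488 - 0.605027)/(-0.002596 - 0.058968)
       = 0.567155
Iteration 4:
  f(0.565488) = -0.002596
  f(0.567155) = 0.000018
  x_5 = 0.567155 - 0.000018×(0.567155 - 0.565488)/(0.000018 - (-0.002596))
       = 0.567143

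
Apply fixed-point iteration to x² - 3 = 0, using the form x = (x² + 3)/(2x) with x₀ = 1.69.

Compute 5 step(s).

Equation: x² - 3 = 0
Fixed-point form: x = (x² + 3)/(2x)
x₀ = 1.69

x_1 = g(1.690000) = 1.732574
x_2 = g(1.732574) = 1.732051
x_3 = g(1.732051) = 1.732051
x_4 = g(1.732051) = 1.732051
x_5 = g(1.732051) = 1.732051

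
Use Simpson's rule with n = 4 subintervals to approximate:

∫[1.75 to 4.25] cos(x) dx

f(x) = cos(x)
a = 1.75, b = 4.25, n = 4
h = (b - a)/n = 0.625000

Simpson's rule: (h/3)[f(x₀) + 4f(x₁) + 2f(x₂) + ... + f(xₙ)]

x_0 = 1.7500, f(x_0) = -0.178246, coefficient = 1
x_1 = 2.3750, f(x_1) = -0.720278, coefficient = 4
x_2 = 3.0000, f(x_2) = -0.989992, coefficient = 2
x_3 = 3.6250, f(x_3) = -0.885416, coefficient = 4
x_4 = 4.2500, f(x_4) = -0.446087, coefficient = 1

I ≈ (0.625000/3) × -9.027098 = -1.880645
Exact value: -1.878975
Error: 0.001670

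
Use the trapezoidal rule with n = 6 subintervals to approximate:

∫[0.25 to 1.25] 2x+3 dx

f(x) = 2x+3
a = 0.25, b = 1.25, n = 6
h = (b - a)/n = 0.166667

Trapezoidal rule: (h/2)[f(x₀) + 2f(x₁) + 2f(x₂) + ... + f(xₙ)]

x_0 = 0.2500, f(x_0) = 3.500000, coefficient = 1
x_1 = 0.4167, f(x_1) = 3.833333, coefficient = 2
x_2 = 0.5833, f(x_2) = 4.166667, coefficient = 2
x_3 = 0.7500, f(x_3) = 4.500000, coefficient = 2
x_4 = 0.9167, f(x_4) = 4.833333, coefficient = 2
x_5 = 1.0833, f(x_5) = 5.166667, coefficient = 2
x_6 = 1.2500, f(x_6) = 5.500000, coefficient = 1

I ≈ (0.166667/2) × 54.000000 = 4.500000
Exact value: 4.500000
Error: 0.000000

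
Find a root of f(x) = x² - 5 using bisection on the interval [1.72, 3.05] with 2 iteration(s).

f(x) = x² - 5
Initial interval: [1.72, 3.05]

Iteration 1:
  c_1 = (1.720000 + 3.050000)/2 = 2.385000
  f(c_1) = f(2.385000) = 0.688225
  f(a) × f(c) < 0, new interval: [1.720000, 2.385000]
Iteration 2:
  c_2 = (1.720000 + 2.385000)/2 = 2.052500
  f(c_2) = f(2.052500) = -0.787244
  f(a) × f(c) ≥ 0, new interval: [2.052500, 2.385000]

After 2 iteration(s), the approximation is c_2 = 2.052500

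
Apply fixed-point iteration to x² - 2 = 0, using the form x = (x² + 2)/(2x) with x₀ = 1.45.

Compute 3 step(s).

Equation: x² - 2 = 0
Fixed-point form: x = (x² + 2)/(2x)
x₀ = 1.45

x_1 = g(1.450000) = 1.414655
x_2 = g(1.414655) = 1.414214
x_3 = g(1.414214) = 1.414214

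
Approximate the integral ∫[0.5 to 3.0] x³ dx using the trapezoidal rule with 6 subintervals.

f(x) = x³
a = 0.5, b = 3.0, n = 6
h = (b - a)/n = 0.416667

Trapezoidal rule: (h/2)[f(x₀) + 2f(x₁) + 2f(x₂) + ... + f(xₙ)]

x_0 = 0.5000, f(x_0) = 0.125000, coefficient = 1
x_1 = 0.9167, f(x_1) = 0.770255, coefficient = 2
x_2 = 1.3333, f(x_2) = 2.370370, coefficient = 2
x_3 = 1.7500, f(x_3) = 5.359375, coefficient = 2
x_4 = 2.1667, f(x_4) = 10.171296, coefficient = 2
x_5 = 2.5833, f(x_5) = 17.240162, coefficient = 2
x_6 = 3.0000, f(x_6) = 27.000000, coefficient = 1

I ≈ (0.416667/2) × 98.947917 = 20.614149
Exact value: 20.234375
Error: 0.379774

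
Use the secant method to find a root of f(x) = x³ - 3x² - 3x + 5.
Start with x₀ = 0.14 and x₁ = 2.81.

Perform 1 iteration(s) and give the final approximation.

f(x) = x³ - 3x² - 3x + 5
x₀ = 0.14, x₁ = 2.81

Secant formula: x_{n+1} = x_n - f(x_n)(x_n - x_{n-1})/(f(x_n) - f(x_{n-1}))

Iteration 1:
  f(0.140000) = 4.523944
  f(2.810000) = -4.930259
  x_2 = 2.810000 - (-4.930259)×(2.810000 - 0.140000)/(-4.930259 - 4.523944)
       = 1.417625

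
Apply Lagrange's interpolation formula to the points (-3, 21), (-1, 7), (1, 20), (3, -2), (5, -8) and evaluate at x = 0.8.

Lagrange interpolation formula:
P(x) = Σ yᵢ × Lᵢ(x)
where Lᵢ(x) = Π_{j≠i} (x - xⱼ)/(xᵢ - xⱼ)

L_0(0.8) = (0.8 - (-1))/(-3 - (-1)) × (0.8 - 1)/(-3 - 1) × (0.8 - 3)/(-3 - 3) × (0.8 - 5)/(-3 - 5) = -0.008662
L_1(0.8) = (0.8 - (-3))/(-1 - (-3)) × (0.8 - 1)/(-1 - 1) × (0.8 - 3)/(-1 - 3) × (0.8 - 5)/(-1 - 5) = 0.073150
L_2(0.8) = (0.8 - (-3))/(1 - (-3)) × (0.8 - (-1))/(1 - (-1)) × (0.8 - 3)/(1 - 3) × (0.8 - 5)/(1 - 5) = 0.987525
L_3(0.8) = (0.8 - (-3))/(3 - (-3)) × (0.8 - (-1))/(3 - (-1)) × (0.8 - 1)/(3 - 1) × (0.8 - 5)/(3 - 5) = -0.059850
L_4(0.8) = (0.8 - (-3))/(5 - (-3)) × (0.8 - (-1))/(5 - (-1)) × (0.8 - 1)/(5 - 1) × (0.8 - 3)/(5 - 3) = 0.007837

P(0.8) = 21×L_0(0.8) + 7×L_1(0.8) + 20×L_2(0.8) + (-2)×L_3(0.8) + (-8)×L_4(0.8)
P(0.8) = 20.137638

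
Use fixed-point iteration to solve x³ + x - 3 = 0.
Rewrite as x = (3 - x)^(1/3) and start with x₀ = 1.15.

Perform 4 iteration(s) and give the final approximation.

Equation: x³ + x - 3 = 0
Fixed-point form: x = (3 - x)^(1/3)
x₀ = 1.15

x_1 = g(1.150000) = 1.227601
x_2 = g(1.227601) = 1.210191
x_3 = g(1.210191) = 1.214140
x_4 = g(1.214140) = 1.213247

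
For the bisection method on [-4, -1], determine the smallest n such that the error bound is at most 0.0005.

We need (b-a)/2^n ≤ 0.0005
(-1 - (-4))/2^n ≤ 0.0005
3/2^n ≤ 0.0005
2^n ≥ 6000
n ≥ log₂(6000) = 12.55
n ≥ 13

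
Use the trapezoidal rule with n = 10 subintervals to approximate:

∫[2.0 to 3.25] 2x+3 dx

f(x) = 2x+3
a = 2.0, b = 3.25, n = 10
h = (b - a)/n = 0.125000

Trapezoidal rule: (h/2)[f(x₀) + 2f(x₁) + 2f(x₂) + ... + f(xₙ)]

x_0 = 2.0000, f(x_0) = 7.000000, coefficient = 1
x_1 = 2.1250, f(x_1) = 7.250000, coefficient = 2
x_2 = 2.2500, f(x_2) = 7.500000, coefficient = 2
x_3 = 2.3750, f(x_3) = 7.750000, coefficient = 2
x_4 = 2.5000, f(x_4) = 8.000000, coefficient = 2
x_5 = 2.6250, f(x_5) = 8.250000, coefficient = 2
x_6 = 2.7500, f(x_6) = 8.500000, coefficient = 2
x_7 = 2.8750, f(x_7) = 8.750000, coefficient = 2
x_8 = 3.0000, f(x_8) = 9.000000, coefficient = 2
x_9 = 3.1250, f(x_9) = 9.250000, coefficient = 2
x_10 = 3.2500, f(x_10) = 9.500000, coefficient = 1

I ≈ (0.125000/2) × 165.000000 = 10.312500
Exact value: 10.312500
Error: 0.000000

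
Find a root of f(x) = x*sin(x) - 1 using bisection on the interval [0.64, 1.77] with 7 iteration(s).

f(x) = x*sin(x) - 1
Initial interval: [0.64, 1.77]

Iteration 1:
  c_1 = (0.640000 + 1.770000)/2 = 1.205000
  f(c_1) = f(1.205000) = 0.125276
  f(a) × f(c) < 0, new interval: [0.640000, 1.205000]
Iteration 2:
  c_2 = (0.640000 + 1.205000)/2 = 0.922500
  f(c_2) = f(0.922500) = -0.264663
  f(a) × f(c) ≥ 0, new interval: [0.922500, 1.205000]
Iteration 3:
  c_3 = (0.922500 + 1.205000)/2 = 1.063750
  f(c_3) = f(1.063750) = -0.070088
  f(a) × f(c) ≥ 0, new interval: [1.063750, 1.205000]
Iteration 4:
  c_4 = (1.063750 + 1.205000)/2 = 1.134375
  f(c_4) = f(1.134375) = 0.028050
  f(a) × f(c) < 0, new interval: [1.063750, 1.134375]
Iteration 5:
  c_5 = (1.063750 + 1.134375)/2 = 1.099063
  f(c_5) = f(1.099063) = -0.020975
  f(a) × f(c) ≥ 0, new interval: [1.099063, 1.134375]
Iteration 6:
  c_6 = (1.099063 + 1.134375)/2 = 1.116719
  f(c_6) = f(1.116719) = 0.003557
  f(a) × f(c) < 0, new interval: [1.099063, 1.116719]
Iteration 7:
  c_7 = (1.099063 + 1.116719)/2 = 1.107891
  f(c_7) = f(1.107891) = -0.008705
  f(a) × f(c) ≥ 0, new interval: [1.107891, 1.116719]

After 7 iteration(s), the approximation is c_7 = 1.107891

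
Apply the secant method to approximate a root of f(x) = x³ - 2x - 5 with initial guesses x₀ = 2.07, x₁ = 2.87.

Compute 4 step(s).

f(x) = x³ - 2x - 5
x₀ = 2.07, x₁ = 2.87

Secant formula: x_{n+1} = x_n - f(x_n)(x_n - x_{n-1})/(f(x_n) - f(x_{n-1}))

Iteration 1:
  f(2.070000) = -0.270257
  f(2.870000) = 12.899903
  x_2 = 2.870000 - 12.899903×(2.870000 - 2.070000)/(12.899903 - (-0.270257))
       = 2.086416
Iteration 2:
  f(2.870000) = 12.899903
  f(2.086416) = -0.090385
  x_3 = 2.086416 - (-0.090385)×(2.086416 - 2.870000)/(-0.090385 - 12.899903)
       = 2.091868
Iteration 3:
  f(2.086416) = -0.090385
  f(2.091868) = -0.029902
  x_4 = 2.091868 - (-0.029902)×(2.091868 - 2.086416)/(-0.029902 - (-0.090385))
       = 2.094564
Iteration 4:
  f(2.091868) = -0.029902
  f(2.094564) = 0.000138
  x_5 = 2.094564 - 0.000138×(2.094564 - 2.091868)/(0.000138 - (-0.029902))
       = 2.094551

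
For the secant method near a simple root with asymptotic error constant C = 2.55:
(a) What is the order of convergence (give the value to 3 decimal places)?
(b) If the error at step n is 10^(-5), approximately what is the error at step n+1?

(a) Secant method has superlinear convergence with order φ = (1+√5)/2 ≈ 1.618.
    This means |e_{n+1}| ≈ C|e_n|^1.618.

(b) With |e_n| = 10^(-5) and C = 2.55:
    |e_{n+1}| ≈ 2.55 × (10^(-5))^1.618 = 2.55 × 10^(-8.09)

(a) ≈ 1.618 (golden ratio); (b) |e_{n+1}| ≈ 2.072e-08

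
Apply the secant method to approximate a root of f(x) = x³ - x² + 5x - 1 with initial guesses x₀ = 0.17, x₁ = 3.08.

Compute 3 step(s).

f(x) = x³ - x² + 5x - 1
x₀ = 0.17, x₁ = 3.08

Secant formula: x_{n+1} = x_n - f(x_n)(x_n - x_{n-1})/(f(x_n) - f(x_{n-1}))

Iteration 1:
  f(0.170000) = -0.173987
  f(3.080000) = 34.131712
  x_2 = 3.080000 - 34.131712×(3.080000 - 0.170000)/(34.131712 - (-0.173987))
       = 0.184759
Iteration 2:
  f(3.080000) = 34.131712
  f(0.184759) = -0.104036
  x_3 = 0.184759 - (-0.104036)×(0.184759 - 3.080000)/(-0.104036 - 34.131712)
       = 0.193557
Iteration 3:
  f(0.184759) = -0.104036
  f(0.193557) = -0.062429
  x_4 = 0.193557 - (-0.062429)×(0.193557 - 0.184759)/(-0.062429 - (-0.104036))
       = 0.206758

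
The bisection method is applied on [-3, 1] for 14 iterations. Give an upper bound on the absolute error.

Bisection error bound: |error| ≤ (b-a)/2^n
|error| ≤ (1 - (-3))/2^14 = 4/2^14
|error| ≤ 0.0002441406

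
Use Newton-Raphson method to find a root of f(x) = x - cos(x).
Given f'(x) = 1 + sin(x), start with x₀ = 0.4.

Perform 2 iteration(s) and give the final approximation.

f(x) = x - cos(x)
f'(x) = 1 + sin(x)
x₀ = 0.4

Newton-Raphson formula: x_{n+1} = x_n - f(x_n)/f'(x_n)

Iteration 1:
  f(0.400000) = -0.521061
  f'(0.400000) = 1.389418
  x_1 = 0.400000 - (-0.521061)/1.389418 = 0.775021
Iteration 2:
  f(0.775021) = 0.060615
  f'(0.775021) = 1.699731
  x_2 = 0.775021 - 0.060615/1.699731 = 0.739360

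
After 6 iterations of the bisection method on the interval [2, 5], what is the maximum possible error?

Bisection error bound: |error| ≤ (b-a)/2^n
|error| ≤ (5 - 2)/2^6 = 3/2^6
|error| ≤ 0.0468750000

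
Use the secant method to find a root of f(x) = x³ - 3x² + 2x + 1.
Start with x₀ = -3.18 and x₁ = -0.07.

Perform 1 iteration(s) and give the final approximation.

f(x) = x³ - 3x² + 2x + 1
x₀ = -3.18, x₁ = -0.07

Secant formula: x_{n+1} = x_n - f(x_n)(x_n - x_{n-1})/(f(x_n) - f(x_{n-1}))

Iteration 1:
  f(-3.180000) = -67.854632
  f(-0.070000) = 0.844957
  x_2 = -0.070000 - 0.844957×(-0.070000 - (-3.180000))/(0.844957 - (-67.854632))
       = -0.108251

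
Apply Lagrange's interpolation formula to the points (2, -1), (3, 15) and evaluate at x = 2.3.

Lagrange interpolation formula:
P(x) = Σ yᵢ × Lᵢ(x)
where Lᵢ(x) = Π_{j≠i} (x - xⱼ)/(xᵢ - xⱼ)

L_0(2.3) = (2.3 - 3)/(2 - 3) = 0.700000
L_1(2.3) = (2.3 - 2)/(3 - 2) = 0.300000

P(2.3) = (-1)×L_0(2.3) + 15×L_1(2.3)
P(2.3) = 3.800000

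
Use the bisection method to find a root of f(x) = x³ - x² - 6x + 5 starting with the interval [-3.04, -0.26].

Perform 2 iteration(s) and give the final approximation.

f(x) = x³ - x² - 6x + 5
Initial interval: [-3.04, -0.26]

Iteration 1:
  c_1 = (-3.040000 + (-0.260000))/2 = -1.650000
  f(c_1) = f(-1.650000) = 7.685375
  f(a) × f(c) < 0, new interval: [-3.040000, -1.650000]
Iteration 2:
  c_2 = (-3.040000 + (-1.650000))/2 = -2.345000
  f(c_2) = f(-2.345000) = 0.675761
  f(a) × f(c) < 0, new interval: [-3.040000, -2.345000]

After 2 iteration(s), the approximation is c_2 = -2.345000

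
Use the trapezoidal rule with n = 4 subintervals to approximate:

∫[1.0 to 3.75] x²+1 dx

f(x) = x²+1
a = 1.0, b = 3.75, n = 4
h = (b - a)/n = 0.687500

Trapezoidal rule: (h/2)[f(x₀) + 2f(x₁) + 2f(x₂) + ... + f(xₙ)]

x_0 = 1.0000, f(x_0) = 2.000000, coefficient = 1
x_1 = 1.6875, f(x_1) = 3.847656, coefficient = 2
x_2 = 2.3750, f(x_2) = 6.640625, coefficient = 2
x_3 = 3.0625, f(x_3) = 10.378906, coefficient = 2
x_4 = 3.7500, f(x_4) = 15.062500, coefficient = 1

I ≈ (0.687500/2) × 58.796875 = 20.211426
Exact value: 19.994792
Error: 0.216634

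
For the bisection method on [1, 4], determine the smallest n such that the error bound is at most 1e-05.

We need (b-a)/2^n ≤ 1e-05
(4 - 1)/2^n ≤ 1e-05
3/2^n ≤ 1e-05
2^n ≥ 300000
n ≥ log₂(300000) = 18.19
n ≥ 19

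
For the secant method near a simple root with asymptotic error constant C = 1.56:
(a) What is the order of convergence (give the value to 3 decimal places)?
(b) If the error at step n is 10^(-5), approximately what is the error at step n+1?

(a) Secant method has superlinear convergence with order φ = (1+√5)/2 ≈ 1.618.
    This means |e_{n+1}| ≈ C|e_n|^1.618.

(b) With |e_n| = 10^(-5) and C = 1.56:
    |e_{n+1}| ≈ 1.56 × (10^(-5))^1.618 = 1.56 × 10^(-8.09)

(a) ≈ 1.618 (golden ratio); (b) |e_{n+1}| ≈ 1.268e-08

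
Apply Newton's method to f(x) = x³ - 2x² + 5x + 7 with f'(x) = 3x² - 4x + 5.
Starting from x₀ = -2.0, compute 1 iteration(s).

f(x) = x³ - 2x² + 5x + 7
f'(x) = 3x² - 4x + 5
x₀ = -2.0

Newton-Raphson formula: x_{n+1} = x_n - f(x_n)/f'(x_n)

Iteration 1:
  f(-2.000000) = -19.000000
  f'(-2.000000) = 25.000000
  x_1 = -2.000000 - (-19.000000)/25.000000 = -1.240000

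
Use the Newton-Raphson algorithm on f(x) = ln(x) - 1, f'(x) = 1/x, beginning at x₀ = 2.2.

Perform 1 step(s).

f(x) = ln(x) - 1
f'(x) = 1/x
x₀ = 2.2

Newton-Raphson formula: x_{n+1} = x_n - f(x_n)/f'(x_n)

Iteration 1:
  f(2.200000) = -0.211543
  f'(2.200000) = 0.454545
  x_1 = 2.200000 - (-0.211543)/0.454545 = 2.665394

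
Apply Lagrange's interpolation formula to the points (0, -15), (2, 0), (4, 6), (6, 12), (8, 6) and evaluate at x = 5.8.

Lagrange interpolation formula:
P(x) = Σ yᵢ × Lᵢ(x)
where Lᵢ(x) = Π_{j≠i} (x - xⱼ)/(xᵢ - xⱼ)

L_0(5.8) = (5.8 - 2)/(0 - 2) × (5.8 - 4)/(0 - 4) × (5.8 - 6)/(0 - 6) × (5.8 - 8)/(0 - 8) = 0.007838
L_1(5.8) = (5.8 - 0)/(2 - 0) × (5.8 - 4)/(2 - 4) × (5.8 - 6)/(2 - 6) × (5.8 - 8)/(2 - 8) = -0.047850
L_2(5.8) = (5.8 - 0)/(4 - 0) × (5.8 - 2)/(4 - 2) × (5.8 - 6)/(4 - 6) × (5.8 - 8)/(4 - 8) = 0.151525
L_3(5.8) = (5.8 - 0)/(6 - 0) × (5.8 - 2)/(6 - 2) × (5.8 - 4)/(6 - 4) × (5.8 - 8)/(6 - 8) = 0.909150
L_4(5.8) = (5.8 - 0)/(8 - 0) × (5.8 - 2)/(8 - 2) × (5.8 - 4)/(8 - 4) × (5.8 - 6)/(8 - 6) = -0.020663

P(5.8) = (-15)×L_0(5.8) + 0×L_1(5.8) + 6×L_2(5.8) + 12×L_3(5.8) + 6×L_4(5.8)
P(5.8) = 11.577413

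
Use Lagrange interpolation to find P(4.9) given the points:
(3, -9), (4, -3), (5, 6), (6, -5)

Lagrange interpolation formula:
P(x) = Σ yᵢ × Lᵢ(x)
where Lᵢ(x) = Π_{j≠i} (x - xⱼ)/(xᵢ - xⱼ)

L_0(4.9) = (4.9 - 4)/(3 - 4) × (4.9 - 5)/(3 - 5) × (4.9 - 6)/(3 - 6) = -0.016500
L_1(4.9) = (4.9 - 3)/(4 - 3) × (4.9 - 5)/(4 - 5) × (4.9 - 6)/(4 - 6) = 0.104500
L_2(4.9) = (4.9 - 3)/(5 - 3) × (4.9 - 4)/(5 - 4) × (4.9 - 6)/(5 - 6) = 0.940500
L_3(4.9) = (4.9 - 3)/(6 - 3) × (4.9 - 4)/(6 - 4) × (4.9 - 5)/(6 - 5) = -0.028500

P(4.9) = (-9)×L_0(4.9) + (-3)×L_1(4.9) + 6×L_2(4.9) + (-5)×L_3(4.9)
P(4.9) = 5.620500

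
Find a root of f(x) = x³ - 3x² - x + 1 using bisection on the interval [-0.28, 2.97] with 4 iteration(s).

f(x) = x³ - 3x² - x + 1
Initial interval: [-0.28, 2.97]

Iteration 1:
  c_1 = (-0.280000 + 2.970000)/2 = 1.345000
  f(c_1) = f(1.345000) = -3.338936
  f(a) × f(c) < 0, new interval: [-0.280000, 1.345000]
Iteration 2:
  c_2 = (-0.280000 + 1.345000)/2 = 0.532500
  f(c_2) = f(0.532500) = -0.232175
  f(a) × f(c) < 0, new interval: [-0.280000, 0.532500]
Iteration 3:
  c_3 = (-0.280000 + 0.532500)/2 = 0.126250
  f(c_3) = f(0.126250) = 0.827945
  f(a) × f(c) ≥ 0, new interval: [0.126250, 0.532500]
Iteration 4:
  c_4 = (0.126250 + 0.532500)/2 = 0.329375
  f(c_4) = f(0.329375) = 0.380895
  f(a) × f(c) ≥ 0, new interval: [0.329375, 0.532500]

After 4 iteration(s), the approximation is c_4 = 0.329375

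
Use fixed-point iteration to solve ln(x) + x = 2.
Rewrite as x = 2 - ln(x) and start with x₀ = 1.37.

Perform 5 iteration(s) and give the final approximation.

Equation: ln(x) + x = 2
Fixed-point form: x = 2 - ln(x)
x₀ = 1.37

x_1 = g(1.370000) = 1.685189
x_2 = g(1.685189) = 1.478122
x_3 = g(1.478122) = 1.609228
x_4 = g(1.609228) = 1.524246
x_5 = g(1.524246) = 1.578500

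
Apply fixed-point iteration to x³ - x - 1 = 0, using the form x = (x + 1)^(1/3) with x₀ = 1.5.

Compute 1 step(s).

Equation: x³ - x - 1 = 0
Fixed-point form: x = (x + 1)^(1/3)
x₀ = 1.5

x_1 = g(1.500000) = 1.357209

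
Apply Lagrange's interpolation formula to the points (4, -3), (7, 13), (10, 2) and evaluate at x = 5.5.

Lagrange interpolation formula:
P(x) = Σ yᵢ × Lᵢ(x)
where Lᵢ(x) = Π_{j≠i} (x - xⱼ)/(xᵢ - xⱼ)

L_0(5.5) = (5.5 - 7)/(4 - 7) × (5.5 - 10)/(4 - 10) = 0.375000
L_1(5.5) = (5.5 - 4)/(7 - 4) × (5.5 - 10)/(7 - 10) = 0.750000
L_2(5.5) = (5.5 - 4)/(10 - 4) × (5.5 - 7)/(10 - 7) = -0.125000

P(5.5) = (-3)×L_0(5.5) + 13×L_1(5.5) + 2×L_2(5.5)
P(5.5) = 8.375000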